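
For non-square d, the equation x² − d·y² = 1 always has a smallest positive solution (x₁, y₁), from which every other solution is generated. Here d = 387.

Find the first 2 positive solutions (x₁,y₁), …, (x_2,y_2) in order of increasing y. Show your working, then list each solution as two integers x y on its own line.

3482 177
24248647 1232628

√387 = [19; 1,2,19,2,1,38, …], period ℓ=6 (even) → k=5
step 0: (19, 1)  from 19·(1,0) + (0,1)
…
step 2: (59, 3)  from 2·(20,1) + (19,1)
step 3: (1141, 58)  from 19·(59,3) + (20,1)
step 4: (2341, 119)  from 2·(1141,58) + (59,3)
step 5: (3482, 177)  from 1·(2341,119) + (1141,58)
→ (3482, 177).  Check: 3482²=12124324, 387·177²=12124323, difference 1.
(3482+177√387)^2 = 24248647 + 1232628√387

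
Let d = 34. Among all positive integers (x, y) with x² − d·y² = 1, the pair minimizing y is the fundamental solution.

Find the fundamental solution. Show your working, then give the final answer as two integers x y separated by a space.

√34 → a₀=5, period (1,4,1,10); ℓ=4 even so k=3
k=0  a_k=5  p_k/q_k = 5/1
k=1  a_k=1  p_k/q_k = 6/1
k=2  a_k=4  p_k/q_k = 29/5
k=3  a_k=1  p_k/q_k = 35/6
fundamental: x₁=35, y₁=6  (since 1225 − 34·36 = 1)

35 6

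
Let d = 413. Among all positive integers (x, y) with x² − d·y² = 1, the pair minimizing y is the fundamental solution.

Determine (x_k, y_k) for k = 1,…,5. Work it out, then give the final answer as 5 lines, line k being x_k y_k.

√413 = [20; 3,9,1,4,1,9,3,40, …], period ℓ=8 (even) → k=7
k=0  a_k=20  p_k/q_k = 20/1
…
k=3  a_k=1  p_k/q_k = 630/31
k=4  a_k=4  p_k/q_k = 3089/152
…
k=6  a_k=9  p_k/q_k = 36560/1799
k=7  a_k=3  p_k/q_k = 113399/5580
(x₁, y₁) = (113399, 5580);  113399² − 413·5580² = 1 ✓
n=2: (113399,5580)∘(113399,5580) = (113399·113399+413·5580·5580, 113399·5580+5580·113399) = (25718666401,1265532840)
n=3: (25718666401,1265532840)∘(113399,5580) = (113399·25718666401+413·5580·1265532840, 113399·1265532840+5580·25718666401) = (5832942102300599,287020317040740)
n=4: (5832942102300599,287020317040740)∘(113399,5580) = (113399·5832942102300599+413·5580·287020317040740, 113399·287020317040740+5580·5832942102300599) = (1322899602891852585601,65095633862940217680)
n=5: (1322899602891852585601,65095633862940217680)∘(113399,5580) = (113399·1322899602891852585601+413·5580·65095633862940217680, 113399·65095633862940217680+5580·1322899602891852585601) = (300030984130833440606834999,14763559568560095172347900)

113399 5580
25718666401 1265532840
5832942102300599 287020317040740
1322899602891852585601 65095633862940217680
300030984130833440606834999 14763559568560095172347900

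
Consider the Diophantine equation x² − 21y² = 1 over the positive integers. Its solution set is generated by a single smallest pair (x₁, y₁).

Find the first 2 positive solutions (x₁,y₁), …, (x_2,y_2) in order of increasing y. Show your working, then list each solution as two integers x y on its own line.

55 12
6049 1320

√21 = [4; 1,1,2,1,1,8, …], period ℓ=6 (even) → k=5
a_0=4:  p_0=4·1+0=4,  q_0=4·0+1=1
a_1=1:  p_1=1·4+1=5,  q_1=1·1+0=1
a_2=1:  p_2=1·5+4=9,  q_2=1·1+1=2
…
a_4=1:  p_4=1·23+9=32,  q_4=1·5+2=7
a_5=1:  p_5=1·32+23=55,  q_5=1·7+5=12
(x₁, y₁) = (55, 12);  55² − 21·12² = 1 ✓
n=2: (55,12)∘(55,12) = (55·55+21·12·12, 55·12+12·55) = (6049,1320)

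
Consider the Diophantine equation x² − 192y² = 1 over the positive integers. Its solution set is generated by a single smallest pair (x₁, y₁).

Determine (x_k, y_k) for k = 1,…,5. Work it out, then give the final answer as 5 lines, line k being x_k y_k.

√192 = [13; 1,5,1,26, …], period ℓ=4 (even) → k=3
step 0: (13, 1)  from 13·(1,0) + (0,1)
…
step 2: (83, 6)  from 5·(14,1) + (13,1)
step 3: (97, 7)  from 1·(83,6) + (14,1)
fundamental: x₁=97, y₁=7  (since 9409 − 192·49 = 1)
k=2:  x_2 = 97·97+192·7·7 = 18817,  y_2 = 97·7+7·97 = 1358
k=3:  x_3 = 97·18817+192·7·1358 = 3650401,  y_3 = 97·1358+7·18817 = 263445
k=4:  x_4 = 97·3650401+192·7·263445 = 708158977,  y_4 = 97·263445+7·3650401 = 51106972
k=5:  x_5 = 97·708158977+192·7·51106972 = 137379191137,  y_5 = 97·51106972+7·708158977 = 9914489123

97 7
18817 1358
3650401 263445
708158977 51106972
137379191137 9914489123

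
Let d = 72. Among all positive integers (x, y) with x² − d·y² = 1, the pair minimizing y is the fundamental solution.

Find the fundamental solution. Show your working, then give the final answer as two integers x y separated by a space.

17 2

d=72: √d = [8; 2,16] (ℓ=2, even), read p_1/q_1
a_0=8:  p_0=8·1+0=8,  q_0=8·0+1=1
a_1=2:  p_1=2·8+1=17,  q_1=2·1+0=2
fundamental: x₁=17, y₁=2  (since 289 − 72·4 = 1)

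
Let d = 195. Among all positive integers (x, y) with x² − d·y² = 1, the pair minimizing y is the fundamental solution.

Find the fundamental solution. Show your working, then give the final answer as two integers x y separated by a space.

14 1

[13; 1,26] for √195; ℓ=2 ⇒ convergent index 1
i=0: a=13 ⇒ p=13, q=1
i=1: a=1 ⇒ p=14, q=1
(x₁, y₁) = (14, 1);  14² − 195·1² = 1 ✓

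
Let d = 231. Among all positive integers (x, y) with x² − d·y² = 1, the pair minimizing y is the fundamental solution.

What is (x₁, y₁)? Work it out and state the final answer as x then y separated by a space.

d=231: √d = [15; 5,30] (ℓ=2, even), read p_1/q_1
k=0  a_k=15  p_k/q_k = 15/1
k=1  a_k=5  p_k/q_k = 76/5
→ (76, 5).  Check: 76²=5776, 231·5²=5775, difference 1.

76 5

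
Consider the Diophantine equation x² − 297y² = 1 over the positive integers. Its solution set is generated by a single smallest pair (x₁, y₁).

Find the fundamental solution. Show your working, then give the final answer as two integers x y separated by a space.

[17; 4,3,1,1,2,1,1,3,4,34] for √297; ℓ=10 ⇒ convergent index 9
i=0: a=17 ⇒ p=17, q=1
i=1: a=4 ⇒ p=69, q=4
i=2: a=3 ⇒ p=224, q=13
…
i=4: a=1 ⇒ p=517, q=30
i=5: a=2 ⇒ p=1327, q=77
i=6: a=1 ⇒ p=1844, q=107
i=7: a=1 ⇒ p=3171, q=184
i=8: a=3 ⇒ p=11357, q=659
i=9: a=4 ⇒ p=48599, q=2820
→ (48599, 2820).  Check: 48599²=2361862801, 297·2820²=2361862800, difference 1.

48599 2820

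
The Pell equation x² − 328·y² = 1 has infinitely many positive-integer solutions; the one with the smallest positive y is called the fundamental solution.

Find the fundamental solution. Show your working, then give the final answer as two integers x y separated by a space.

163 9

√328 → a₀=18, period (9,36); ℓ=2 even so k=1
step 0: (18, 1)  from 18·(1,0) + (0,1)
step 1: (163, 9)  from 9·(18,1) + (1,0)
→ (163, 9).  Check: 163²=26569, 328·9²=26568, difference 1.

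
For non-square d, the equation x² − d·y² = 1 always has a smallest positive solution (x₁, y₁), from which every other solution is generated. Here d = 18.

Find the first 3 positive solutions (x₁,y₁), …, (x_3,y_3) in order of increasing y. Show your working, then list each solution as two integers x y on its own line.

17 4
577 136
19601 4620

d=18: √d = [4; 4,8] (ℓ=2, even), read p_1/q_1
i=0: a=4 ⇒ p=4, q=1
i=1: a=4 ⇒ p=17, q=4
→ (17, 4).  Check: 17²=289, 18·4²=288, difference 1.
k=2:  x_2 = 17·17+18·4·4 = 577,  y_2 = 17·4+4·17 = 136
k=3:  x_3 = 17·577+18·4·136 = 19601,  y_3 = 17·136+4·577 = 4620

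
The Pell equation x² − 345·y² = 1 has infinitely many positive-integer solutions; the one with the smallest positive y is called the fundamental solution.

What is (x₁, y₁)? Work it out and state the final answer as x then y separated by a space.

√345 = [18; 1,1,2,1,6,1,2,1,1,36, …], period ℓ=10 (even) → k=9
i=0: a=18 ⇒ p=18, q=1
…
i=4: a=1 ⇒ p=130, q=7
i=5: a=6 ⇒ p=873, q=47
i=6: a=1 ⇒ p=1003, q=54
…
i=8: a=1 ⇒ p=3882, q=209
i=9: a=1 ⇒ p=6761, q=364
fundamental: x₁=6761, y₁=364  (since 45711121 − 345·132496 = 1)

6761 364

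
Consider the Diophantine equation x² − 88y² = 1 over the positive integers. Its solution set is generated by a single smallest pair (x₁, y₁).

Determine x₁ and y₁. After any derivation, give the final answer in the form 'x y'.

[9; 2,1,1,1,2,18] for √88; ℓ=6 ⇒ convergent index 5
a_0=9:  p_0=9·1+0=9,  q_0=9·0+1=1
…
a_2=1:  p_2=1·19+9=28,  q_2=1·2+1=3
a_3=1:  p_3=1·28+19=47,  q_3=1·3+2=5
a_4=1:  p_4=1·47+28=75,  q_4=1·5+3=8
a_5=2:  p_5=2·75+47=197,  q_5=2·8+5=21
fundamental: x₁=197, y₁=21  (since 38809 − 88·441 = 1)

197 21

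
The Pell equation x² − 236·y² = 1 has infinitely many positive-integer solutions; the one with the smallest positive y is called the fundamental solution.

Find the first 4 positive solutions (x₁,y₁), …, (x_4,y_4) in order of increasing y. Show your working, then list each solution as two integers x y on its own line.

561799 36570
631236232801 41089978860
709255768702176199 46168618067101710
796918363201596536611201 51874966922918257173720

d=236: √d = [15; 2,1,3,5,1,6,1,5,3,1,2,30] (ℓ=12, even), read p_11/q_11
k=0  a_k=15  p_k/q_k = 15/1
…
k=3  a_k=3  p_k/q_k = 169/11
…
k=5  a_k=1  p_k/q_k = 1060/69
…
k=9  a_k=3  p_k/q_k = 154729/10072
k=10  a_k=1  p_k/q_k = 203535/13249
k=11  a_k=2  p_k/q_k = 561799/36570
fundamental: x₁=561799, y₁=36570  (since 315618116401 − 236·1337364900 = 1)
(x_2, y_2) = (561799·561799 + 236·36570·36570, 561799·36570 + 36570·561799) = (631236232801, 41089978860)
(x_3, y_3) = (561799·631236232801 + 236·36570·41089978860, 561799·41089978860 + 36570·631236232801) = (709255768702176199, 46168618067101710)
(x_4, y_4) = (561799·709255768702176199 + 236·36570·46168618067101710, 561799·46168618067101710 + 36570·709255768702176199) = (796918363201596536611201, 51874966922918257173720)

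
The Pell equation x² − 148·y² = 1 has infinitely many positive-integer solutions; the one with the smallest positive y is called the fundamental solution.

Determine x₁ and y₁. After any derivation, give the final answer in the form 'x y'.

73 6

√148 = [12; 6,24, …], period ℓ=2 (even) → k=1
k=0  a_k=12  p_k/q_k = 12/1
k=1  a_k=6  p_k/q_k = 73/6
(x₁, y₁) = (73, 6);  73² − 148·6² = 1 ✓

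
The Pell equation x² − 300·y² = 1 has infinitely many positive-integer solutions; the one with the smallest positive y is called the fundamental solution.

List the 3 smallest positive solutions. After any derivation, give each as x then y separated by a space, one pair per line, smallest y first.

d=300: √d = [17; 3,8,3,34] (ℓ=4, even), read p_3/q_3
k=0  a_k=17  p_k/q_k = 17/1
k=1  a_k=3  p_k/q_k = 52/3
k=2  a_k=8  p_k/q_k = 433/25
k=3  a_k=3  p_k/q_k = 1351/78
(x₁, y₁) = (1351, 78);  1351² − 300·78² = 1 ✓
n=2: (1351,78)∘(1351,78) = (1351·1351+300·78·78, 1351·78+78·1351) = (3650401,210756)
n=3: (3650401,210756)∘(1351,78) = (1351·3650401+300·78·210756, 1351·210756+78·3650401) = (9863382151,569462634)

1351 78
3650401 210756
9863382151 569462634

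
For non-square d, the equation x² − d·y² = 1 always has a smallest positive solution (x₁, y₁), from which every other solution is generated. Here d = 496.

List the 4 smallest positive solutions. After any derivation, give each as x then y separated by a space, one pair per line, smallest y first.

4620799 207480
42703566796801 1917446753040
394649197502177907199 17720272078000750440
3647189234337689639247667201 163763630995505661818050080

[22; 3,1,2,4,1,…,1,3,44] for √496; ℓ=16 ⇒ convergent index 15
a_0=22:  p_0=22·1+0=22,  q_0=22·0+1=1
…
a_5=1:  p_5=1·1069+245=1314,  q_5=1·48+11=59
…
a_7=2:  p_7=2·2383+1314=6080,  q_7=2·107+59=273
…
a_10=1:  p_10=1·35166+14543=49709,  q_10=1·1579+653=2232
a_11=1:  p_11=1·49709+35166=84875,  q_11=1·2232+1579=3811
a_12=4:  p_12=4·84875+49709=389209,  q_12=4·3811+2232=17476
…
a_14=1:  p_14=1·863293+389209=1252502,  q_14=1·38763+17476=56239
a_15=3:  p_15=3·1252502+863293=4620799,  q_15=3·56239+38763=207480
(x₁, y₁) = (4620799, 207480);  4620799² − 496·207480² = 1 ✓
n=2: (4620799,207480)∘(4620799,207480) = (4620799·4620799+496·207480·207480, 4620799·207480+207480·4620799) = (42703566796801,1917446753040)
n=3: (42703566796801,1917446753040)∘(4620799,207480) = (4620799·42703566796801+496·207480·1917446753040, 4620799·1917446753040+207480·42703566796801) = (394649197502177907199,17720272078000750440)
n=4: (394649197502177907199,17720272078000750440)∘(4620799,207480) = (4620799·394649197502177907199+496·207480·17720272078000750440, 4620799·17720272078000750440+207480·394649197502177907199) = (3647189234337689639247667201,163763630995505661818050080)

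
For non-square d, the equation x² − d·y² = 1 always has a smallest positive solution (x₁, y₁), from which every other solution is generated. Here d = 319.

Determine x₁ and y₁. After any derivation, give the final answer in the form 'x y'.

[17; 1,6,5,1,4,…,6,1,34] for √319; ℓ=14 ⇒ convergent index 13
i=0: a=17 ⇒ p=17, q=1
i=1: a=1 ⇒ p=18, q=1
…
i=3: a=5 ⇒ p=643, q=36
i=4: a=1 ⇒ p=768, q=43
i=5: a=4 ⇒ p=3715, q=208
…
i=7: a=1 ⇒ p=15628, q=875
i=8: a=3 ⇒ p=58797, q=3292
i=9: a=4 ⇒ p=250816, q=14043
i=10: a=1 ⇒ p=309613, q=17335
…
i=12: a=6 ⇒ p=11102899, q=621643
i=13: a=1 ⇒ p=12901780, q=722361
fundamental: x₁=12901780, y₁=722361  (since 166455927168400 − 319·521805414321 = 1)

12901780 722361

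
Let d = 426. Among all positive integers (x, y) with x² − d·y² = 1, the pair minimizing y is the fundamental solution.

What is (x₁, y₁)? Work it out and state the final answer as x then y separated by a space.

[20; 1,1,1,3,2,6,2,3,1,1,1,40] for √426; ℓ=12 ⇒ convergent index 11
i=0: a=20 ⇒ p=20, q=1
…
i=2: a=1 ⇒ p=41, q=2
i=3: a=1 ⇒ p=62, q=3
…
i=8: a=3 ⇒ p=24809, q=1202
…
i=10: a=1 ⇒ p=56780, q=2751
i=11: a=1 ⇒ p=88751, q=4300
→ (88751, 4300).  Check: 88751²=7876740001, 426·4300²=7876740000, difference 1.

88751 4300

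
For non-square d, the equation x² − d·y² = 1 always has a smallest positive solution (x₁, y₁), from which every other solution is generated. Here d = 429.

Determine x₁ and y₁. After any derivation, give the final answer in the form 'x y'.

1524095 73584

√429 = [20; 1,2,2,9,1,12,1,9,2,2,1,40, …], period ℓ=12 (even) → k=11
k=0  a_k=20  p_k/q_k = 20/1
k=1  a_k=1  p_k/q_k = 21/1
…
k=3  a_k=2  p_k/q_k = 145/7
…
k=5  a_k=1  p_k/q_k = 1512/73
k=6  a_k=12  p_k/q_k = 19511/942
k=7  a_k=1  p_k/q_k = 21023/1015
k=8  a_k=9  p_k/q_k = 208718/10077
…
k=10  a_k=2  p_k/q_k = 1085636/52415
k=11  a_k=1  p_k/q_k = 1524095/73584
(x₁, y₁) = (1524095, 73584);  1524095² − 429·73584² = 1 ✓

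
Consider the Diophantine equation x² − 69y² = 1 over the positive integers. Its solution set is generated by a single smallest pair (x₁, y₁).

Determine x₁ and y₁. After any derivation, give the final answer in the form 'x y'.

√69 = [8; 3,3,1,4,1,3,3,16, …], period ℓ=8 (even) → k=7
step 0: (8, 1)  from 8·(1,0) + (0,1)
step 1: (25, 3)  from 3·(8,1) + (1,0)
…
step 3: (108, 13)  from 1·(83,10) + (25,3)
…
step 6: (2384, 287)  from 3·(623,75) + (515,62)
step 7: (7775, 936)  from 3·(2384,287) + (623,75)
fundamental: x₁=7775, y₁=936  (since 60450625 − 69·876096 = 1)

7775 936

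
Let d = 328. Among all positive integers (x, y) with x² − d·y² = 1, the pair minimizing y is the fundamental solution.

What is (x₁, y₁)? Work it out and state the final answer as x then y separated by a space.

163 9

[18; 9,36] for √328; ℓ=2 ⇒ convergent index 1
a_0=18:  p_0=18·1+0=18,  q_0=18·0+1=1
a_1=9:  p_1=9·18+1=163,  q_1=9·1+0=9
fundamental: x₁=163, y₁=9  (since 26569 − 328·81 = 1)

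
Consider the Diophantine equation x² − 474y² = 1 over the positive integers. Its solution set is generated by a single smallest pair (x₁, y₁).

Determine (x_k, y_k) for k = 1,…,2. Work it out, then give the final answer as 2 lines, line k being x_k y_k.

193549 8890
74922430801 3441301220

√474 = [21; 1,3,2,1,1,…,3,1,42, …], period ℓ=14 (even) → k=13
k=0  a_k=21  p_k/q_k = 21/1
…
k=2  a_k=3  p_k/q_k = 87/4
…
k=4  a_k=1  p_k/q_k = 283/13
k=5  a_k=1  p_k/q_k = 479/22
k=6  a_k=1  p_k/q_k = 762/35
k=7  a_k=6  p_k/q_k = 5051/232
…
k=9  a_k=1  p_k/q_k = 10864/499
k=10  a_k=1  p_k/q_k = 16677/766
…
k=12  a_k=3  p_k/q_k = 149331/6859
k=13  a_k=1  p_k/q_k = 193549/8890
(x₁, y₁) = (193549, 8890);  193549² − 474·8890² = 1 ✓
n=2: (193549,8890)∘(193549,8890) = (193549·193549+474·8890·8890, 193549·8890+8890·193549) = (74922430801,3441301220)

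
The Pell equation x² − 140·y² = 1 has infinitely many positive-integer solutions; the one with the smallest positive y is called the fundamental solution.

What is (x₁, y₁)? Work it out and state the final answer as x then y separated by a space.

71 6

√140 = [11; 1,4,1,22, …], period ℓ=4 (even) → k=3
a_0=11:  p_0=11·1+0=11,  q_0=11·0+1=1
a_1=1:  p_1=1·11+1=12,  q_1=1·1+0=1
a_2=4:  p_2=4·12+11=59,  q_2=4·1+1=5
a_3=1:  p_3=1·59+12=71,  q_3=1·5+1=6
(x₁, y₁) = (71, 6);  71² − 140·6² = 1 ✓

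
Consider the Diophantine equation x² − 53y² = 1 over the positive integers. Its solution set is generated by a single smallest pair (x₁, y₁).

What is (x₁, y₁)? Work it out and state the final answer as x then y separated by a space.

√53 = [7; 3,1,1,3,14, …], period ℓ=5 (odd) → k=9
a_0=7:  p_0=7·1+0=7,  q_0=7·0+1=1
…
a_2=1:  p_2=1·22+7=29,  q_2=1·3+1=4
a_3=1:  p_3=1·29+22=51,  q_3=1·4+3=7
a_4=3:  p_4=3·51+29=182,  q_4=3·7+4=25
a_5=14:  p_5=14·182+51=2599,  q_5=14·25+7=357
a_6=3:  p_6=3·2599+182=7979,  q_6=3·357+25=1096
a_7=1:  p_7=1·7979+2599=10578,  q_7=1·1096+357=1453
a_8=1:  p_8=1·10578+7979=18557,  q_8=1·1453+1096=2549
a_9=3:  p_9=3·18557+10578=66249,  q_9=3·2549+1453=9100
(x₁, y₁) = (66249, 9100);  66249² − 53·9100² = 1 ✓

66249 9100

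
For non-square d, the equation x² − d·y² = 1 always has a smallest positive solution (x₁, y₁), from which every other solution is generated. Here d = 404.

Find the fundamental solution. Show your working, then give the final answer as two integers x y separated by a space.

201 10

√404 = [20; 10,40, …], period ℓ=2 (even) → k=1
i=0: a=20 ⇒ p=20, q=1
i=1: a=10 ⇒ p=201, q=10
(x₁, y₁) = (201, 10);  201² − 404·10² = 1 ✓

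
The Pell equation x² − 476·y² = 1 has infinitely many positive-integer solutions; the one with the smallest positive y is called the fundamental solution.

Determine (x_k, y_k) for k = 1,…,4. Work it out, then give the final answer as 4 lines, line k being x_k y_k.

d=476: √d = [21; 1,4,2,10,2,4,1,42] (ℓ=8, even), read p_7/q_7
step 0: (21, 1)  from 21·(1,0) + (0,1)
step 1: (22, 1)  from 1·(21,1) + (1,0)
…
step 3: (240, 11)  from 2·(109,5) + (22,1)
…
step 6: (23541, 1079)  from 4·(5258,241) + (2509,115)
step 7: (28799, 1320)  from 1·(23541,1079) + (5258,241)
→ (28799, 1320).  Check: 28799²=829382401, 476·1320²=829382400, difference 1.
n=2: (28799,1320)∘(28799,1320) = (28799·28799+476·1320·1320, 28799·1320+1320·28799) = (1658764801,76029360)
n=3: (1658764801,76029360)∘(28799,1320) = (28799·1658764801+476·1320·76029360, 28799·76029360+1320·1658764801) = (95541534979199,4379139075960)
n=4: (95541534979199,4379139075960)∘(28799,1320) = (28799·95541534979199+476·1320·4379139075960, 28799·4379139075960+1320·95541534979199) = (5503001330073139201,252229652421114720)

28799 1320
1658764801 76029360
95541534979199 4379139075960
5503001330073139201 252229652421114720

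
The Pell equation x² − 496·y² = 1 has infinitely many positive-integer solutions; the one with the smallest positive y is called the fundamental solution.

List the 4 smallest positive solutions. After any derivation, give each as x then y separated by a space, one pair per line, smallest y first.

√496 → a₀=22, period (3,1,2,4,1,…,1,3,44); ℓ=16 even so k=15
i=0: a=22 ⇒ p=22, q=1
…
i=2: a=1 ⇒ p=89, q=4
i=3: a=2 ⇒ p=245, q=11
i=4: a=4 ⇒ p=1069, q=48
…
i=7: a=2 ⇒ p=6080, q=273
i=8: a=2 ⇒ p=14543, q=653
…
i=11: a=1 ⇒ p=84875, q=3811
i=12: a=4 ⇒ p=389209, q=17476
i=13: a=2 ⇒ p=863293, q=38763
i=14: a=1 ⇒ p=1252502, q=56239
i=15: a=3 ⇒ p=4620799, q=207480
(x₁, y₁) = (4620799, 207480);  4620799² − 496·207480² = 1 ✓
(x_2, y_2) = (4620799·4620799 + 496·207480·207480, 4620799·207480 + 207480·4620799) = (42703566796801, 1917446753040)
(x_3, y_3) = (4620799·42703566796801 + 496·207480·1917446753040, 4620799·1917446753040 + 207480·42703566796801) = (394649197502177907199, 17720272078000750440)
(x_4, y_4) = (4620799·394649197502177907199 + 496·207480·17720272078000750440, 4620799·17720272078000750440 + 207480·394649197502177907199) = (3647189234337689639247667201, 163763630995505661818050080)

4620799 207480
42703566796801 1917446753040
394649197502177907199 17720272078000750440
3647189234337689639247667201 163763630995505661818050080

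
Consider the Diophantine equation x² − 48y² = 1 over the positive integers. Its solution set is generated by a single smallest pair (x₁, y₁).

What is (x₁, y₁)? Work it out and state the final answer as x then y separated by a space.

[6; 1,12] for √48; ℓ=2 ⇒ convergent index 1
i=0: a=6 ⇒ p=6, q=1
i=1: a=1 ⇒ p=7, q=1
fundamental: x₁=7, y₁=1  (since 49 − 48·1 = 1)

7 1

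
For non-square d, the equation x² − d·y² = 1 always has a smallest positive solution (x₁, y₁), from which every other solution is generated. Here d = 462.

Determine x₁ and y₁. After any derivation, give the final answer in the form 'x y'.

43 2

[21; 2,42] for √462; ℓ=2 ⇒ convergent index 1
a_0=21:  p_0=21·1+0=21,  q_0=21·0+1=1
a_1=2:  p_1=2·21+1=43,  q_1=2·1+0=2
(x₁, y₁) = (43, 2);  43² − 462·2² = 1 ✓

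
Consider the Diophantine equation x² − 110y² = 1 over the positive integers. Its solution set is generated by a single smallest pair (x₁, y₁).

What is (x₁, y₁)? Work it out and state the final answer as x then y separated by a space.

[10; 2,20] for √110; ℓ=2 ⇒ convergent index 1
step 0: (10, 1)  from 10·(1,0) + (0,1)
step 1: (21, 2)  from 2·(10,1) + (1,0)
fundamental: x₁=21, y₁=2  (since 441 − 110·4 = 1)

21 2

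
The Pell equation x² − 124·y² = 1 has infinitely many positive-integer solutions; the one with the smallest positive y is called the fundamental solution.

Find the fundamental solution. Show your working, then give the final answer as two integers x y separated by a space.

4620799 414960

d=124: √d = [11; 7,2,1,1,1,…,2,7,22] (ℓ=16, even), read p_15/q_15
step 0: (11, 1)  from 11·(1,0) + (0,1)
…
step 2: (167, 15)  from 2·(78,7) + (11,1)
step 3: (245, 22)  from 1·(167,15) + (78,7)
step 4: (412, 37)  from 1·(245,22) + (167,15)
step 5: (657, 59)  from 1·(412,37) + (245,22)
…
step 11: (84875, 7622)  from 1·(67292,6043) + (17583,1579)
…
step 14: (626251, 56239)  from 2·(237042,21287) + (152167,13665)
step 15: (4620799, 414960)  from 7·(626251,56239) + (237042,21287)
fundamental: x₁=4620799, y₁=414960  (since 21351783398401 − 124·172191801600 = 1)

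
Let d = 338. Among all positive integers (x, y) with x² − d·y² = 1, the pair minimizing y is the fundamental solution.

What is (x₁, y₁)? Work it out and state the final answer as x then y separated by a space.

d=338: √d = [18; 2,1,1,2,36] (ℓ=5, odd), read p_9/q_9
k=0  a_k=18  p_k/q_k = 18/1
k=1  a_k=2  p_k/q_k = 37/2
…
k=3  a_k=1  p_k/q_k = 92/5
…
k=6  a_k=2  p_k/q_k = 17631/959
k=7  a_k=1  p_k/q_k = 26327/1432
k=8  a_k=1  p_k/q_k = 43958/2391
k=9  a_k=2  p_k/q_k = 114243/6214
→ (114243, 6214).  Check: 114243²=13051463049, 338·6214²=13051463048, difference 1.

114243 6214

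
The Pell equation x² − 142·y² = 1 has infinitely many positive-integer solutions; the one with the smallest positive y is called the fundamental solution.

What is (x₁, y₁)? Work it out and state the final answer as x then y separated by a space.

√142 → a₀=11, period (1,10,1,22); ℓ=4 even so k=3
a_0=11:  p_0=11·1+0=11,  q_0=11·0+1=1
…
a_2=10:  p_2=10·12+11=131,  q_2=10·1+1=11
a_3=1:  p_3=1·131+12=143,  q_3=1·11+1=12
(x₁, y₁) = (143, 12);  143² − 142·12² = 1 ✓

143 12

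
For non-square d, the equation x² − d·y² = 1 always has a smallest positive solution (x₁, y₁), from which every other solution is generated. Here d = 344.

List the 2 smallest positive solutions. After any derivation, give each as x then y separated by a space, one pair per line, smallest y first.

10405 561
216528049 11674410

√344 → a₀=18, period (1,1,4,1,3,1,4,1,1,36); ℓ=10 even so k=9
step 0: (18, 1)  from 18·(1,0) + (0,1)
…
step 7: (4711, 254)  from 4·(983,53) + (779,42)
step 8: (5694, 307)  from 1·(4711,254) + (983,53)
step 9: (10405, 561)  from 1·(5694,307) + (4711,254)
fundamental: x₁=10405, y₁=561  (since 108264025 − 344·314721 = 1)
(10405+561√344)^2 = 216528049 + 11674410√344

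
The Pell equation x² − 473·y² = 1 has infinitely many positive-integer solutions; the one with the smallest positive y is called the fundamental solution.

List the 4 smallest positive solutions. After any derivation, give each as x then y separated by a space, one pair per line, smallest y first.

[21; 1,2,1,42] for √473; ℓ=4 ⇒ convergent index 3
a_0=21:  p_0=21·1+0=21,  q_0=21·0+1=1
…
a_2=2:  p_2=2·22+21=65,  q_2=2·1+1=3
a_3=1:  p_3=1·65+22=87,  q_3=1·3+1=4
(x₁, y₁) = (87, 4);  87² − 473·4² = 1 ✓
(x_2, y_2) = (87·87 + 473·4·4, 87·4 + 4·87) = (15137, 696)
(x_3, y_3) = (87·15137 + 473·4·696, 87·696 + 4·15137) = (2633751, 121100)
(x_4, y_4) = (87·2633751 + 473·4·121100, 87·121100 + 4·2633751) = (458257537, 21070704)

87 4
15137 696
2633751 121100
458257537 21070704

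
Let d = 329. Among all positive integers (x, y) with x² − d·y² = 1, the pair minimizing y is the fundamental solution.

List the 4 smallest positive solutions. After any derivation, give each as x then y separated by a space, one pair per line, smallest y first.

2376415 131016
11294696504449 622696775280
53681772387237964255 2959571914453911384
255140338255224918953587201 14066342182173360946441440

√329 → a₀=18, period (7,4,2,1,1,4,1,1,2,4,7,36); ℓ=12 even so k=11
a_0=18:  p_0=18·1+0=18,  q_0=18·0+1=1
a_1=7:  p_1=7·18+1=127,  q_1=7·1+0=7
…
a_3=2:  p_3=2·526+127=1179,  q_3=2·29+7=65
a_4=1:  p_4=1·1179+526=1705,  q_4=1·65+29=94
a_5=1:  p_5=1·1705+1179=2884,  q_5=1·94+65=159
a_6=4:  p_6=4·2884+1705=13241,  q_6=4·159+94=730
a_7=1:  p_7=1·13241+2884=16125,  q_7=1·730+159=889
…
a_9=2:  p_9=2·29366+16125=74857,  q_9=2·1619+889=4127
a_10=4:  p_10=4·74857+29366=328794,  q_10=4·4127+1619=18127
a_11=7:  p_11=7·328794+74857=2376415,  q_11=7·18127+4127=131016
(x₁, y₁) = (2376415, 131016);  2376415² − 329·131016² = 1 ✓
k=2:  x_2 = 2376415·2376415+329·131016·131016 = 11294696504449,  y_2 = 2376415·131016+131016·2376415 = 622696775280
k=3:  x_3 = 2376415·11294696504449+329·131016·622696775280 = 53681772387237964255,  y_3 = 2376415·622696775280+131016·11294696504449 = 2959571914453911384
k=4:  x_4 = 2376415·53681772387237964255+329·131016·2959571914453911384 = 255140338255224918953587201,  y_4 = 2376415·2959571914453911384+131016·53681772387237964255 = 14066342182173360946441440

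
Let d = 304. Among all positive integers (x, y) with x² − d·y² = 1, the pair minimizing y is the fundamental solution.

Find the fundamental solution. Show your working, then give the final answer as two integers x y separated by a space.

57799 3315

[17; 2,3,2,1,1,1,1,1,2,3,2,34] for √304; ℓ=12 ⇒ convergent index 11
i=0: a=17 ⇒ p=17, q=1
…
i=2: a=3 ⇒ p=122, q=7
i=3: a=2 ⇒ p=279, q=16
…
i=6: a=1 ⇒ p=1081, q=62
…
i=10: a=3 ⇒ p=25177, q=1444
i=11: a=2 ⇒ p=57799, q=3315
(x₁, y₁) = (57799, 3315);  57799² − 304·3315² = 1 ✓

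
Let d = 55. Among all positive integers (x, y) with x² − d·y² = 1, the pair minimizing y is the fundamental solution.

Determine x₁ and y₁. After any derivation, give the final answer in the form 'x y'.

89 12

√55 = [7; 2,2,2,14, …], period ℓ=4 (even) → k=3
a_0=7:  p_0=7·1+0=7,  q_0=7·0+1=1
…
a_2=2:  p_2=2·15+7=37,  q_2=2·2+1=5
a_3=2:  p_3=2·37+15=89,  q_3=2·5+2=12
fundamental: x₁=89, y₁=12  (since 7921 − 55·144 = 1)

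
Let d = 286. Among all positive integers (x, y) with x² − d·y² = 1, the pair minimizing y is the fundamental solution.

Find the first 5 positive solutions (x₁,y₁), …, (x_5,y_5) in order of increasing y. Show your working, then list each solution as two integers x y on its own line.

561835 33222
631317134449 37330564740
709392124465745995 41947235681362578
797122648497793485067201 47134850318039357456520
895702806436806213240996001675 52964017256829337557486465822

√286 → a₀=16, period (1,10,3,3,2,3,3,10,1,32); ℓ=10 even so k=9
i=0: a=16 ⇒ p=16, q=1
i=1: a=1 ⇒ p=17, q=1
i=2: a=10 ⇒ p=186, q=11
…
i=4: a=3 ⇒ p=1911, q=113
i=5: a=2 ⇒ p=4397, q=260
i=6: a=3 ⇒ p=15102, q=893
i=7: a=3 ⇒ p=49703, q=2939
i=8: a=10 ⇒ p=512132, q=30283
i=9: a=1 ⇒ p=561835, q=33222
→ (561835, 33222).  Check: 561835²=315658567225, 286·33222²=315658567224, difference 1.
(561835+33222√286)^2 = 631317134449 + 37330564740√286
(561835+33222√286)^3 = 709392124465745995 + 41947235681362578√286
(561835+33222√286)^4 = 797122648497793485067201 + 47134850318039357456520√286
(561835+33222√286)^5 = 895702806436806213240996001675 + 52964017256829337557486465822√286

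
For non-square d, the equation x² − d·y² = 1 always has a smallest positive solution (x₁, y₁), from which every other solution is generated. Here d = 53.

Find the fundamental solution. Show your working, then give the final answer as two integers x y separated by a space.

√53 → a₀=7, period (3,1,1,3,14); ℓ=5 odd so k=9
k=0  a_k=7  p_k/q_k = 7/1
…
k=4  a_k=3  p_k/q_k = 182/25
…
k=8  a_k=1  p_k/q_k = 18557/2549
k=9  a_k=3  p_k/q_k = 66249/9100
→ (66249, 9100).  Check: 66249²=4388930001, 53·9100²=4388930000, difference 1.

66249 9100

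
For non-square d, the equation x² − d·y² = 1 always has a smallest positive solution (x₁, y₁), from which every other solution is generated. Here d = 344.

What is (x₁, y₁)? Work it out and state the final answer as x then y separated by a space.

10405 561

√344 = [18; 1,1,4,1,3,1,4,1,1,36, …], period ℓ=10 (even) → k=9
a_0=18:  p_0=18·1+0=18,  q_0=18·0+1=1
…
a_2=1:  p_2=1·19+18=37,  q_2=1·1+1=2
a_3=4:  p_3=4·37+19=167,  q_3=4·2+1=9
…
a_6=1:  p_6=1·779+204=983,  q_6=1·42+11=53
…
a_8=1:  p_8=1·4711+983=5694,  q_8=1·254+53=307
a_9=1:  p_9=1·5694+4711=10405,  q_9=1·307+254=561
→ (10405, 561).  Check: 10405²=108264025, 344·561²=108264024, difference 1.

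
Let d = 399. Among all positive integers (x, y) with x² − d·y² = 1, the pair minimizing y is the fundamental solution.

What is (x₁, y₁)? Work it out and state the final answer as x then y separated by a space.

20 1

[19; 1,38] for √399; ℓ=2 ⇒ convergent index 1
k=0  a_k=19  p_k/q_k = 19/1
k=1  a_k=1  p_k/q_k = 20/1
→ (20, 1).  Check: 20²=400, 399·1²=399, difference 1.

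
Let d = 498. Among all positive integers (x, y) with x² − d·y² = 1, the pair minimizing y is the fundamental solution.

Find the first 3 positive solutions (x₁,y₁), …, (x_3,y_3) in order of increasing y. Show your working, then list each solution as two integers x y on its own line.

179777 8056
64639539457 2896567024
23241404969742401 1041472259739240

√498 = [22; 3,6,22,6,3,44, …], period ℓ=6 (even) → k=5
i=0: a=22 ⇒ p=22, q=1
i=1: a=3 ⇒ p=67, q=3
i=2: a=6 ⇒ p=424, q=19
…
i=4: a=6 ⇒ p=56794, q=2545
i=5: a=3 ⇒ p=179777, q=8056
→ (179777, 8056).  Check: 179777²=32319769729, 498·8056²=32319769728, difference 1.
k=2:  x_2 = 179777·179777+498·8056·8056 = 64639539457,  y_2 = 179777·8056+8056·179777 = 2896567024
k=3:  x_3 = 179777·64639539457+498·8056·2896567024 = 23241404969742401,  y_3 = 179777·2896567024+8056·64639539457 = 1041472259739240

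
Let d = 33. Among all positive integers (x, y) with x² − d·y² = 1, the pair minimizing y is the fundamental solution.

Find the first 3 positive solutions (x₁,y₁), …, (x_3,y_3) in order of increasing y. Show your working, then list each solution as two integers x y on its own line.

23 4
1057 184
48599 8460

d=33: √d = [5; 1,2,1,10] (ℓ=4, even), read p_3/q_3
step 0: (5, 1)  from 5·(1,0) + (0,1)
…
step 2: (17, 3)  from 2·(6,1) + (5,1)
step 3: (23, 4)  from 1·(17,3) + (6,1)
(x₁, y₁) = (23, 4);  23² − 33·4² = 1 ✓
(x_2, y_2) = (23·23 + 33·4·4, 23·4 + 4·23) = (1057, 184)
(x_3, y_3) = (23·1057 + 33·4·184, 23·184 + 4·1057) = (48599, 8460)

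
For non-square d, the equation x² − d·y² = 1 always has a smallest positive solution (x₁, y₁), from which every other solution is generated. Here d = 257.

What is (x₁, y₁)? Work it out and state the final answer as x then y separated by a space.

[16; 32] for √257; ℓ=1 ⇒ convergent index 1
step 0: (16, 1)  from 16·(1,0) + (0,1)
step 1: (513, 32)  from 32·(16,1) + (1,0)
→ (513, 32).  Check: 513²=263169, 257·32²=263168, difference 1.

513 32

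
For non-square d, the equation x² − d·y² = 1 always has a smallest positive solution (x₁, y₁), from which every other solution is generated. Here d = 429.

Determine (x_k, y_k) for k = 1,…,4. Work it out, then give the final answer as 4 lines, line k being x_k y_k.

1524095 73584
4645731138049 224298012960
14161071197688057215 683702960124468816
43165635614076113391052801 2084056526021580302230080

[20; 1,2,2,9,1,12,1,9,2,2,1,40] for √429; ℓ=12 ⇒ convergent index 11
k=0  a_k=20  p_k/q_k = 20/1
…
k=3  a_k=2  p_k/q_k = 145/7
k=4  a_k=9  p_k/q_k = 1367/66
…
k=7  a_k=1  p_k/q_k = 21023/1015
…
k=10  a_k=2  p_k/q_k = 1085636/52415
k=11  a_k=1  p_k/q_k = 1524095/73584
fundamental: x₁=1524095, y₁=73584  (since 2322865569025 − 429·5414605056 = 1)
n=2: (1524095,73584)∘(1524095,73584) = (1524095·1524095+429·73584·73584, 1524095·73584+73584·1524095) = (4645731138049,224298012960)
n=3: (4645731138049,224298012960)∘(1524095,73584) = (1524095·4645731138049+429·73584·224298012960, 1524095·224298012960+73584·4645731138049) = (14161071197688057215,683702960124468816)
n=4: (14161071197688057215,683702960124468816)∘(1524095,73584) = (1524095·14161071197688057215+429·73584·683702960124468816, 1524095·683702960124468816+73584·14161071197688057215) = (43165635614076113391052801,2084056526021580302230080)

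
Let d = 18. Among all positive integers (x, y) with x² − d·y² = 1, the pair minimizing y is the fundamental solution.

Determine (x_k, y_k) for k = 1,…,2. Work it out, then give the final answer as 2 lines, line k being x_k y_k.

17 4
577 136

√18 → a₀=4, period (4,8); ℓ=2 even so k=1
i=0: a=4 ⇒ p=4, q=1
i=1: a=4 ⇒ p=17, q=4
fundamental: x₁=17, y₁=4  (since 289 − 18·16 = 1)
n=2: (17,4)∘(17,4) = (17·17+18·4·4, 17·4+4·17) = (577,136)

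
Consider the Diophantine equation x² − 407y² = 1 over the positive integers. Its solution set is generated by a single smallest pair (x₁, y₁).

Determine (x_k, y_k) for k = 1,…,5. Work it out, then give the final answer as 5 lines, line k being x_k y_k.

√407 = [20; 5,1,2,1,5,40, …], period ℓ=6 (even) → k=5
step 0: (20, 1)  from 20·(1,0) + (0,1)
…
step 2: (121, 6)  from 1·(101,5) + (20,1)
…
step 4: (464, 23)  from 1·(343,17) + (121,6)
step 5: (2663, 132)  from 5·(464,23) + (343,17)
(x₁, y₁) = (2663, 132);  2663² − 407·132² = 1 ✓
(x_2, y_2) = (2663·2663 + 407·132·132, 2663·132 + 132·2663) = (14183137, 703032)
(x_3, y_3) = (2663·14183137 + 407·132·703032, 2663·703032 + 132·14183137) = (75539384999, 3744348300)
(x_4, y_4) = (2663·75539384999 + 407·132·3744348300, 2663·3744348300 + 132·75539384999) = (402322750321537, 19942398342768)
(x_5, y_5) = (2663·402322750321537 + 407·132·19942398342768, 2663·19942398342768 + 132·402322750321537) = (2142770892673121063, 106213209829234068)

2663 132
14183137 703032
75539384999 3744348300
402322750321537 19942398342768
2142770892673121063 106213209829234068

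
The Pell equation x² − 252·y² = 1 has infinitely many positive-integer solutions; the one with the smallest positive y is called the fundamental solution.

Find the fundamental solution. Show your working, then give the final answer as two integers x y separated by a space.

127 8

[15; 1,6,1,30] for √252; ℓ=4 ⇒ convergent index 3
step 0: (15, 1)  from 15·(1,0) + (0,1)
step 1: (16, 1)  from 1·(15,1) + (1,0)
step 2: (111, 7)  from 6·(16,1) + (15,1)
step 3: (127, 8)  from 1·(111,7) + (16,1)
→ (127, 8).  Check: 127²=16129, 252·8²=16128, difference 1.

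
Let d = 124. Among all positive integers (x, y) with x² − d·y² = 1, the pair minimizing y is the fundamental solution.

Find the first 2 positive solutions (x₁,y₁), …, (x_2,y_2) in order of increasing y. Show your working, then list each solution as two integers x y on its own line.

4620799 414960
42703566796801 3834893506080

d=124: √d = [11; 7,2,1,1,1,…,2,7,22] (ℓ=16, even), read p_15/q_15
i=0: a=11 ⇒ p=11, q=1
…
i=2: a=2 ⇒ p=167, q=15
i=3: a=1 ⇒ p=245, q=22
i=4: a=1 ⇒ p=412, q=37
…
i=7: a=1 ⇒ p=3040, q=273
…
i=9: a=1 ⇒ p=17583, q=1579
…
i=11: a=1 ⇒ p=84875, q=7622
i=12: a=1 ⇒ p=152167, q=13665
i=13: a=1 ⇒ p=237042, q=21287
i=14: a=2 ⇒ p=626251, q=56239
i=15: a=7 ⇒ p=4620799, q=414960
→ (4620799, 414960).  Check: 4620799²=21351783398401, 124·414960²=21351783398400, difference 1.
(x_2, y_2) = (4620799·4620799 + 124·414960·414960, 4620799·414960 + 414960·4620799) = (42703566796801, 3834893506080)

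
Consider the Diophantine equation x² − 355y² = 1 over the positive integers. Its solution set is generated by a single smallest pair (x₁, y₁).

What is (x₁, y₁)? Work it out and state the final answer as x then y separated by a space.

954809 50676

√355 = [18; 1,5,3,3,1,6,1,3,3,5,1,36, …], period ℓ=12 (even) → k=11
k=0  a_k=18  p_k/q_k = 18/1
k=1  a_k=1  p_k/q_k = 19/1
…
k=6  a_k=6  p_k/q_k = 10457/555
…
k=8  a_k=3  p_k/q_k = 46463/2466
k=9  a_k=3  p_k/q_k = 151391/8035
k=10  a_k=5  p_k/q_k = 803418/42641
k=11  a_k=1  p_k/q_k = 954809/50676
(x₁, y₁) = (954809, 50676);  954809² − 355·50676² = 1 ✓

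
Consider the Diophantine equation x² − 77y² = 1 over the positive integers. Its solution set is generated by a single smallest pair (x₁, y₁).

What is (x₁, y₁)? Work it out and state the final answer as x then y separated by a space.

351 40

√77 → a₀=8, period (1,3,2,3,1,16); ℓ=6 even so k=5
step 0: (8, 1)  from 8·(1,0) + (0,1)
step 1: (9, 1)  from 1·(8,1) + (1,0)
step 2: (35, 4)  from 3·(9,1) + (8,1)
…
step 4: (272, 31)  from 3·(79,9) + (35,4)
step 5: (351, 40)  from 1·(272,31) + (79,9)
(x₁, y₁) = (351, 40);  351² − 77·40² = 1 ✓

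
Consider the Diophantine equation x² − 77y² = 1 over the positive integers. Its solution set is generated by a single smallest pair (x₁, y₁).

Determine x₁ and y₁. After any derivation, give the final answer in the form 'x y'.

√77 → a₀=8, period (1,3,2,3,1,16); ℓ=6 even so k=5
i=0: a=8 ⇒ p=8, q=1
…
i=4: a=3 ⇒ p=272, q=31
i=5: a=1 ⇒ p=351, q=40
(x₁, y₁) = (351, 40);  351² − 77·40² = 1 ✓

351 40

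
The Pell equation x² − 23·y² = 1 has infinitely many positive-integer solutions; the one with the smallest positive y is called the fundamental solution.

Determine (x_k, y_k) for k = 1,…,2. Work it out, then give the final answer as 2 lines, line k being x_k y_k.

24 5
1151 240

√23 → a₀=4, period (1,3,1,8); ℓ=4 even so k=3
a_0=4:  p_0=4·1+0=4,  q_0=4·0+1=1
a_1=1:  p_1=1·4+1=5,  q_1=1·1+0=1
a_2=3:  p_2=3·5+4=19,  q_2=3·1+1=4
a_3=1:  p_3=1·19+5=24,  q_3=1·4+1=5
(x₁, y₁) = (24, 5);  24² − 23·5² = 1 ✓
(24+5√23)^2 = 1151 + 240√23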